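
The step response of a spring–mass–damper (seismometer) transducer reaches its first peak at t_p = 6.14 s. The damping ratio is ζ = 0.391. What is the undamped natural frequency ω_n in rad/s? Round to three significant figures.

Peak time t_p = π/ω_d, so ω_d = π/t_p = π/6.14 = 0.512 rad/s.
ω_n = ω_d/√(1−ζ²) = 0.512/√0.847 = 0.556 rad/s.

ω_n ≈ 0.556 rad/s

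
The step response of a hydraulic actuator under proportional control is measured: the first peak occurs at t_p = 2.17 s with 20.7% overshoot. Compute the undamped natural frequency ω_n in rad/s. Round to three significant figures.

ω_n ≈ 1.62 rad/s

The overshoot fixes ζ = −ln(OS)/√(π²+ln²(OS)) = 0.448.
t_p = π/ω_d ⇒ ω_d = 1.45 rad/s; then ω_n = ω_d/√(1−ζ²) = 1.62 rad/s.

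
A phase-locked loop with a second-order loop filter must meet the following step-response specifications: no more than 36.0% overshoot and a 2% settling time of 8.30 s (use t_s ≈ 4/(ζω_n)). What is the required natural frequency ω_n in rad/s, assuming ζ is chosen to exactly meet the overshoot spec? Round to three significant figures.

ζ = −ln(OS)/√(π² + (ln OS)²). With OS = 0.360, ln OS = −1.022 and ζ = 1.022/3.304 = 0.309.
Then ω_n = 4/(ζ t_s) = 4/(0.309 × 8.30) = 1.56 rad/s.

ω_n ≈ 1.56 rad/s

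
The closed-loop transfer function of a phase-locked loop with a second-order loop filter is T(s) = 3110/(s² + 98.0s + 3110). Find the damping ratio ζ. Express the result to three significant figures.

ζ ≈ 0.879

Comparing the denominator to s² + 2ζω_n s + ω_n²: ω_n = √3110 = 55.8 rad/s, and 2ζω_n = 98.0 so ζ = 98.0/(2·55.8) = 0.879.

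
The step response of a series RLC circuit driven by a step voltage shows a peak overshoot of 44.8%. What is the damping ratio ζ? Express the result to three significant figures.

Inverting the overshoot relation: ζ = |ln 0.448|/√(π² + ln²0.448) = 0.248.

ζ ≈ 0.248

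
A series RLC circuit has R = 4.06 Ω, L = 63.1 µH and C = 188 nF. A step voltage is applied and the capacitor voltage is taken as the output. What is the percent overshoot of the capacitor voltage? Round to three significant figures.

%OS ≈ 70.5%

For a series RLC circuit (capacitor voltage as output), ω_n = 1/√(LC) = 1/√(63.1 µH · 188 nF) = 290000 rad/s.
ζ = (R/2)·√(C/L) = (4.06/2)·√(188 nF/63.1 µH) = 0.111.
%OS = 100 e^{−πζ/√(1−ζ²)} with ζ = 0.111 gives 70.5%.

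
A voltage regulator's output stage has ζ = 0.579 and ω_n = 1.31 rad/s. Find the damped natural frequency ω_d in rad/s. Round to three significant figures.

ω_d = ω_n√(1−ζ²) = 1.31·√0.665 = 1.07 rad/s.

ω_d ≈ 1.07 rad/s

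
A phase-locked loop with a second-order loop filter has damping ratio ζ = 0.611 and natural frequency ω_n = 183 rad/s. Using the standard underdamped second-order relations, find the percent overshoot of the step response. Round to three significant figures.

For an underdamped second-order system, %OS = 100·exp(−πζ/√(1−ζ²)).
πζ/√(1−ζ²) = π·0.611/√(1−0.373) = 2.425, so %OS = 100·e^(−2.425) = 8.85%.

%OS ≈ 8.85%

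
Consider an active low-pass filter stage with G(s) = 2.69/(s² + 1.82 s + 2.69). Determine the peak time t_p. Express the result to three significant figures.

t_p ≈ 2.30 s

Comparing the denominator to s² + 2ζω_n s + ω_n²: ω_n = √2.69 = 1.64 rad/s, and 2ζω_n = 1.82 so ζ = 1.82/(2·1.64) = 0.555.
ω_d = 1.64·√(1 − 0.555²) = 1.36 rad/s. Then t_p = π/ω_d = 2.30 s.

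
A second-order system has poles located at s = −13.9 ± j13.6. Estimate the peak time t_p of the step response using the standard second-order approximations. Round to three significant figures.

t_p ≈ 0.231 s

t_p = π/ω_d with ω_d = 13.6 (the imaginary part), so t_p = 0.231 s.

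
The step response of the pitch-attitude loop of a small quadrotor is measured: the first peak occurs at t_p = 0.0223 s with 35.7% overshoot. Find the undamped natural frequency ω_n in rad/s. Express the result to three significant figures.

ω_n ≈ 148 rad/s

The overshoot fixes ζ = −ln(OS)/√(π²+ln²(OS)) = 0.312.
From t_p = π/ω_d, ω_d = π/0.0223 = 141 rad/s, so ω_n = ω_d/√(1−ζ²) = 148 rad/s.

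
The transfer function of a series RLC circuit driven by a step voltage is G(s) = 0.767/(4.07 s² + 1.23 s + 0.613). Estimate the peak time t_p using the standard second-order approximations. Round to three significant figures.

Dividing through by 4.07: denominator becomes s² + 0.3022 s + 0.1506.
So ω_n = √0.1506 = 0.388 rad/s and ζ = 0.3022/(2·0.388) = 0.389.
ω_d = 0.388·√(1 − 0.389²) = 0.357 rad/s. t_p = π/ω_d = 8.79 s.

t_p ≈ 8.79 s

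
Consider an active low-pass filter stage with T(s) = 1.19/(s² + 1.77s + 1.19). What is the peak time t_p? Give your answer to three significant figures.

t_p ≈ 4.93 s

Comparing the denominator to s² + 2ζω_n s + ω_n²: ω_n = √1.19 = 1.09 rad/s, and 2ζω_n = 1.77 so ζ = 1.77/(2·1.09) = 0.811.
The damped frequency ω_d = ω_n√(1−ζ²) = 0.638 rad/s. Then t_p = π/ω_d = 4.93 s.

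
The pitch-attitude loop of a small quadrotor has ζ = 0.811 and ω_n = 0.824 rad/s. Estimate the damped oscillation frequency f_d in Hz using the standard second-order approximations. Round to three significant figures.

ω_d = ω_n√(1−ζ²) = 0.824·√0.342 = 0.482 rad/s.
f_d = ω_d/(2π) = 0.0767 Hz.

f_d ≈ 0.0767 Hz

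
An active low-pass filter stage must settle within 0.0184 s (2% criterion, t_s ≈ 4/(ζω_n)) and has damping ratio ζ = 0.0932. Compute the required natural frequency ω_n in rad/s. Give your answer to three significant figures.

ω_n ≈ 2330 rad/s

Rearranging t_s ≈ 4/(ζω_n) gives ω_n = 4/(ζ·t_s) = 4/(0.0932 × 0.0184) = 2330 rad/s.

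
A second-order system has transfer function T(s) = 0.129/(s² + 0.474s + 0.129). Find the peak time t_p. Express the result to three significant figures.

ω_n = √0.129 = 0.359 rad/s; ζ = 0.474/(2·0.359) = 0.660.
The damped frequency ω_d = ω_n√(1−ζ²) = 0.270 rad/s. Then t_p = π/ω_d = 11.6 s.

t_p ≈ 11.6 s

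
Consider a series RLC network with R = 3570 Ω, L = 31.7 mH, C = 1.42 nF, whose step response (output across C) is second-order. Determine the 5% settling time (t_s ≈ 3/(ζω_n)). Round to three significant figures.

For a series RLC circuit (capacitor voltage as output), ω_n = 1/√(LC) = 1/√(31.7 mH · 1.42 nF) = 149000 rad/s.
ζ = (R/2)·√(C/L) = (3570/2)·√(1.42 nF/31.7 mH) = 0.378.
t_s ≈ 3/(ζω_n) = 0.0000533 s.

t_s ≈ 0.0000533 s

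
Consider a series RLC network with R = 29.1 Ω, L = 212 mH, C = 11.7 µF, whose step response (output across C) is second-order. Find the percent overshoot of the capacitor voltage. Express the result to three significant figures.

For a series RLC circuit (capacitor voltage as output), ω_n = 1/√(LC) = 1/√(212 mH · 11.7 µF) = 635 rad/s.
ζ = (R/2)·√(C/L) = (29.1/2)·√(11.7 µF/212 mH) = 0.108.
%OS = 100 e^{−πζ/√(1−ζ²)} with ζ = 0.108 gives 71.1%.

%OS ≈ 71.1%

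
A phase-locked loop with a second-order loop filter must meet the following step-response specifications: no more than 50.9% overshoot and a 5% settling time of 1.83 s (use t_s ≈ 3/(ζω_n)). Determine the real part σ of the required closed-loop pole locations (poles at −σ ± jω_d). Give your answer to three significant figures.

σ ≈ 1.64

The settling-time spec alone fixes σ = ζω_n = 3/t_s = 3/1.83 = 1.64.
(Overshoot then fixes ζ = 0.210 and hence ω_d = σ·√(1−ζ²)/ζ = 7.63 rad/s.)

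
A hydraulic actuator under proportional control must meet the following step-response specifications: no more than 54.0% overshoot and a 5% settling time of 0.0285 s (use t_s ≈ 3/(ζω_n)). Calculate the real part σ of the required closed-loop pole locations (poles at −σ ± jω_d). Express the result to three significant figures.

σ ≈ 105

The settling-time spec alone fixes σ = ζω_n = 3/t_s = 3/0.0285 = 105.
(Overshoot then fixes ζ = 0.192 and hence ω_d = σ·√(1−ζ²)/ζ = 537 rad/s.)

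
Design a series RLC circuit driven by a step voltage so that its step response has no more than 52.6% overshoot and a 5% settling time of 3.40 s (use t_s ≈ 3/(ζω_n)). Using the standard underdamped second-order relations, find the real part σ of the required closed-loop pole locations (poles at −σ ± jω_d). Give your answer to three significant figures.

The settling-time spec alone fixes σ = ζω_n = 3/t_s = 3/3.40 = 0.882.
(Overshoot then fixes ζ = 0.200 and hence ω_d = σ·√(1−ζ²)/ζ = 4.31 rad/s.)

σ ≈ 0.882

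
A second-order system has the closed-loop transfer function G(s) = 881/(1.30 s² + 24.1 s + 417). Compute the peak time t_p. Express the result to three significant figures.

t_p ≈ 0.205 s

Dividing through by 1.30: denominator becomes s² + 18.54 s + 320.8.
So ω_n = √320.8 = 17.9 rad/s and ζ = 18.54/(2·17.9) = 0.518.
ω_d = ω_n√(1−ζ²) = 15.3 rad/s. t_p = π/ω_d = 0.205 s.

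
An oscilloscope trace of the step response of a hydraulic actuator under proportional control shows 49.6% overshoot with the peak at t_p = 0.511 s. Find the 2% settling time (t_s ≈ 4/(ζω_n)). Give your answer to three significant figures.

ζ from %OS: ζ = |ln 0.496|/√(π²+ln²0.496) = 0.218.
From t_p = π/ω_d, ω_d = π/0.511 = 6.15 rad/s, so ω_n = ω_d/√(1−ζ²) = 6.30 rad/s.
t_s ≈ 4/(ζω_n) = 4/(0.218·6.30) = 2.92 s.

t_s ≈ 2.92 s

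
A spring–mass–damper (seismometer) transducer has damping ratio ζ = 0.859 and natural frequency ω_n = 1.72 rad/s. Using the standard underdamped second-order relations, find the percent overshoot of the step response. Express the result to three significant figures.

%OS ≈ 0.514%

For an underdamped second-order system, %OS = 100·exp(−πζ/√(1−ζ²)).
πζ/√(1−ζ²) = π·0.859/√(1−0.738) = 5.271, so %OS = 100·e^(−5.271) = 0.514%.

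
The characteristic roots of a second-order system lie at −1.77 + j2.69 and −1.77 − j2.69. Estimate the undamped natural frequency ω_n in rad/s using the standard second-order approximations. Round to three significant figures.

The poles are at −σ ± jω_d with σ = 1.77 and ω_d = 2.69, so ω_n = √(σ²+ω_d²) = 3.22 rad/s and ζ = σ/ω_n = 0.550.

ω_n ≈ 3.22 rad/s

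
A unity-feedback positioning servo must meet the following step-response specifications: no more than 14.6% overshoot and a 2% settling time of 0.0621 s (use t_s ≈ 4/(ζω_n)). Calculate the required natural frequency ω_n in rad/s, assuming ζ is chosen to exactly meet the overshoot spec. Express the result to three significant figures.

ω_n ≈ 123 rad/s

ζ = −ln(OS)/√(π² + (ln OS)²). With OS = 0.146, ln OS = −1.924 and ζ = 1.924/3.684 = 0.522.
Then ω_n = 4/(ζ t_s) = 4/(0.522 × 0.0621) = 123 rad/s.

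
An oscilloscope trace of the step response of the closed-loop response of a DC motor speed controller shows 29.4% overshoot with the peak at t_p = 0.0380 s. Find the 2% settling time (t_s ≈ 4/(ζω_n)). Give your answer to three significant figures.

The overshoot fixes ζ = −ln(OS)/√(π²+ln²(OS)) = 0.363.
t_p = π/ω_d ⇒ ω_d = 82.7 rad/s; then ω_n = ω_d/√(1−ζ²) = 88.7 rad/s.
t_s ≈ 4/(ζω_n) = 4/(0.363·88.7) = 0.124 s.

t_s ≈ 0.124 s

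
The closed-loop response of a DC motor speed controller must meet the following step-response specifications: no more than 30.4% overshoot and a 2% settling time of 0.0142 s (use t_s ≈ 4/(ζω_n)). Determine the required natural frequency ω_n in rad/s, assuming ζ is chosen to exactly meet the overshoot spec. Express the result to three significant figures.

ω_n ≈ 795 rad/s

ζ = −ln(OS)/√(π² + (ln OS)²). With OS = 0.304, ln OS = −1.191 and ζ = 1.191/3.360 = 0.354.
Then ω_n = 4/(ζ t_s) = 4/(0.354 × 0.0142) = 795 rad/s.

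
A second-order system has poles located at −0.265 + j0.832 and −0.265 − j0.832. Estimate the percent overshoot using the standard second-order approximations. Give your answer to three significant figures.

|pole| = ω_n = √(0.265² + 0.832²) = 0.873 rad/s; ζ = cos θ = σ/ω_n = 0.303.
%OS = 100 e^{−πζ/√(1−ζ²)} with ζ = 0.303 gives 36.8%.

%OS ≈ 36.8%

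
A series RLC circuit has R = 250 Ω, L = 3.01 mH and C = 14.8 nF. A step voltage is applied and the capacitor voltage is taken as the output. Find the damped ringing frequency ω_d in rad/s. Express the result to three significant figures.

ω_d ≈ 144000 rad/s

For a series RLC circuit (capacitor voltage as output), ω_n = 1/√(LC) = 1/√(3.01 mH · 14.8 nF) = 150000 rad/s.
ζ = (R/2)·√(C/L) = (250/2)·√(14.8 nF/3.01 mH) = 0.277.
The damped frequency ω_d = ω_n√(1−ζ²) = 144000 rad/s.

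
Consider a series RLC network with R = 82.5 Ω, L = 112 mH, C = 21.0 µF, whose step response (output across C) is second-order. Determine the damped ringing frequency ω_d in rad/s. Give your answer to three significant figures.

For a series RLC circuit (capacitor voltage as output), ω_n = 1/√(LC) = 1/√(112 mH · 21.0 µF) = 652 rad/s.
ζ = (R/2)·√(C/L) = (82.5/2)·√(21.0 µF/112 mH) = 0.565.
ω_d = ω_n√(1−ζ²) = 538 rad/s.

ω_d ≈ 538 rad/s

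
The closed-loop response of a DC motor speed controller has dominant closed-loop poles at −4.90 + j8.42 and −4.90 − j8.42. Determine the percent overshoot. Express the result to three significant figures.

%OS ≈ 16.1%

The poles are at −σ ± jω_d with σ = 4.90 and ω_d = 8.42, so ω_n = √(σ²+ω_d²) = 9.74 rad/s and ζ = σ/ω_n = 0.503.
Overshoot: exp(−π·0.503/√(1−0.503²)) = 0.161, i.e. 16.1%.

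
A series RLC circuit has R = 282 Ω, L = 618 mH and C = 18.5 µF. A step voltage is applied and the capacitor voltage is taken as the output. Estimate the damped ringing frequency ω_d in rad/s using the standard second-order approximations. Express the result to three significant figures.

For a series RLC circuit (capacitor voltage as output), ω_n = 1/√(LC) = 1/√(618 mH · 18.5 µF) = 296 rad/s.
ζ = (R/2)·√(C/L) = (282/2)·√(18.5 µF/618 mH) = 0.771.
ω_d = ω_n√(1−ζ²) = 188 rad/s.

ω_d ≈ 188 rad/s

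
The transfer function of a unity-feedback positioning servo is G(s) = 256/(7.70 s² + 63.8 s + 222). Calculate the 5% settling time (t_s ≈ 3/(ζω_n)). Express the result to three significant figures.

t_s ≈ 0.724 s

Dividing through by 7.70: denominator becomes s² + 8.286 s + 28.83.
So ω_n = √28.83 = 5.37 rad/s and ζ = 8.286/(2·5.37) = 0.772.
t_s ≈ 3/(ζω_n) = 0.724 s.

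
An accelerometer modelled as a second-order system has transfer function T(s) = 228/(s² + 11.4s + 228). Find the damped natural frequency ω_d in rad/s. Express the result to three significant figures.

ω_d ≈ 14.0 rad/s

Comparing the denominator to s² + 2ζω_n s + ω_n²: ω_n = √228 = 15.1 rad/s, and 2ζω_n = 11.4 so ζ = 11.4/(2·15.1) = 0.377.
ω_d = 15.1·√(1 − 0.377²) = 14.0 rad/s.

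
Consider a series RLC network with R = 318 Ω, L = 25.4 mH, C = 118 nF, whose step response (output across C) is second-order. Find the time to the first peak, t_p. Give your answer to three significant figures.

t_p ≈ 0.000183 s

For a series RLC circuit (capacitor voltage as output), ω_n = 1/√(LC) = 1/√(25.4 mH · 118 nF) = 18300 rad/s.
ζ = (R/2)·√(C/L) = (318/2)·√(118 nF/25.4 mH) = 0.343.
ω_d = ω_n√(1−ζ²) = 17200 rad/s. t_p = π/ω_d = 0.000183 s.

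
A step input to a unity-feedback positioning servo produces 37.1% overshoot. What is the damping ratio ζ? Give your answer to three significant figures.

From %OS = 100·exp(−πζ/√(1−ζ²)), invert to get ζ = −ln(OS)/√(π² + ln²(OS)) with OS = 0.371.
−ln 0.371 = 0.9916, so ζ = 0.9916/√(π² + 0.9832) = 0.301.

ζ ≈ 0.301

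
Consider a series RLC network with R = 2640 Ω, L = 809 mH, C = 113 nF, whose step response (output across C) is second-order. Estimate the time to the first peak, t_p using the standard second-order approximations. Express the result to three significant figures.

t_p ≈ 0.00109 s

For a series RLC circuit (capacitor voltage as output), ω_n = 1/√(LC) = 1/√(809 mH · 113 nF) = 3310 rad/s.
ζ = (R/2)·√(C/L) = (2640/2)·√(113 nF/809 mH) = 0.493.
ω_d = ω_n√(1−ζ²) = 2880 rad/s. t_p = π/ω_d = 0.00109 s.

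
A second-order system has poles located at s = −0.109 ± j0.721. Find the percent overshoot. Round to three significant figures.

%OS ≈ 62.2%

|pole| = ω_n = √(0.109² + 0.721²) = 0.729 rad/s; ζ = cos θ = σ/ω_n = 0.149.
%OS = 100·exp(−πζ/√(1−ζ²)) = 62.2%.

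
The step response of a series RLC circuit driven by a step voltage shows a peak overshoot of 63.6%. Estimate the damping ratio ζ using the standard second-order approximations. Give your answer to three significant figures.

ζ = −ln(OS)/√(π² + (ln OS)²). With OS = 0.636, ln OS = −0.4526 and ζ = 0.4526/3.174 = 0.143.

ζ ≈ 0.143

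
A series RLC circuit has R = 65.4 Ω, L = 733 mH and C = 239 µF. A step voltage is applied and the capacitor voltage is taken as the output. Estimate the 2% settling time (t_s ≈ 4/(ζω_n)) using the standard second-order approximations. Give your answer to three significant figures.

t_s ≈ 0.0897 s

For a series RLC circuit (capacitor voltage as output), ω_n = 1/√(LC) = 1/√(733 mH · 239 µF) = 75.6 rad/s.
ζ = (R/2)·√(C/L) = (65.4/2)·√(239 µF/733 mH) = 0.590.
t_s ≈ 4/(ζω_n) = 0.0897 s.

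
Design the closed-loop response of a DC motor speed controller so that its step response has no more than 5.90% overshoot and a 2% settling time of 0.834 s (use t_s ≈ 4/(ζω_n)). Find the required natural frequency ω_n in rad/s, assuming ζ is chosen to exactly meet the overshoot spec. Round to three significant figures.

ω_n ≈ 7.17 rad/s

ζ = −ln(OS)/√(π² + (ln OS)²). With OS = 0.0590, ln OS = −2.830 and ζ = 2.830/4.228 = 0.669.
Then ω_n = 4/(ζ t_s) = 4/(0.669 × 0.834) = 7.17 rad/s.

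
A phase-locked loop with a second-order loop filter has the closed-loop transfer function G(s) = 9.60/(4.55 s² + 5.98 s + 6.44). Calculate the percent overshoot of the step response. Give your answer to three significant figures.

%OS ≈ 12.5%

Dividing through by 4.55: denominator becomes s² + 1.314 s + 1.415.
So ω_n = √1.415 = 1.19 rad/s and ζ = 1.314/(2·1.19) = 0.552.
Overshoot: exp(−π·0.552/√(1−0.552²)) = 0.125, i.e. 12.5%.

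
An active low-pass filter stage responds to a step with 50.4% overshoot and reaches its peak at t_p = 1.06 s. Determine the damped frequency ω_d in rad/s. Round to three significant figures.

ω_d ≈ 2.96 rad/s

t_p = π/ω_d, so ω_d = π/1.06 = 2.96 rad/s.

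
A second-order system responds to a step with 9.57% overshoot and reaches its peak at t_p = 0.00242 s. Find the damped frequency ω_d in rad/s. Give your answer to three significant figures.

ω_d ≈ 1300 rad/s

t_p = π/ω_d, so ω_d = π/0.00242 = 1300 rad/s.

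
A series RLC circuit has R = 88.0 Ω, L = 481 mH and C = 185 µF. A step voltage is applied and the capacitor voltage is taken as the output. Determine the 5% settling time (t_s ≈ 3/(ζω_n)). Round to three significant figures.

For a series RLC circuit (capacitor voltage as output), ω_n = 1/√(LC) = 1/√(481 mH · 185 µF) = 106 rad/s.
ζ = (R/2)·√(C/L) = (88.0/2)·√(185 µF/481 mH) = 0.863.
t_s ≈ 3/(ζω_n) = 0.0328 s.

t_s ≈ 0.0328 s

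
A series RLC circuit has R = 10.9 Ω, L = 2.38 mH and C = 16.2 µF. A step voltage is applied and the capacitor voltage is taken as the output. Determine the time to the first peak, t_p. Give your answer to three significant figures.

t_p ≈ 0.000691 s

For a series RLC circuit (capacitor voltage as output), ω_n = 1/√(LC) = 1/√(2.38 mH · 16.2 µF) = 5090 rad/s.
ζ = (R/2)·√(C/L) = (10.9/2)·√(16.2 µF/2.38 mH) = 0.450.
The damped frequency ω_d = ω_n√(1−ζ²) = 4550 rad/s. t_p = π/ω_d = 0.000691 s.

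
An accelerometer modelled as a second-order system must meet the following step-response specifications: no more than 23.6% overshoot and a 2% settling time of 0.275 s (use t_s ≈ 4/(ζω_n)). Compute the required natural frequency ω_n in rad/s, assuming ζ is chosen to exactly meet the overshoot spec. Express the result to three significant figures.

ω_n ≈ 34.8 rad/s

Inverting the overshoot relation: ζ = |ln 0.236|/√(π² + ln²0.236) = 0.418.
From t_s ≈ 4/(ζω_n): ω_n = 4/(ζ·t_s) = 4/(0.418·0.275) = 34.8 rad/s.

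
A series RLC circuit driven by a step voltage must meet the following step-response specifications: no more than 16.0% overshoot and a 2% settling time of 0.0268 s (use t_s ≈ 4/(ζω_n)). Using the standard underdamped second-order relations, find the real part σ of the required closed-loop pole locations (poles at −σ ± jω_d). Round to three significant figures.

The settling-time spec alone fixes σ = ζω_n = 4/t_s = 4/0.0268 = 149.
(Overshoot then fixes ζ = 0.504 and hence ω_d = σ·√(1−ζ²)/ζ = 256 rad/s.)

σ ≈ 149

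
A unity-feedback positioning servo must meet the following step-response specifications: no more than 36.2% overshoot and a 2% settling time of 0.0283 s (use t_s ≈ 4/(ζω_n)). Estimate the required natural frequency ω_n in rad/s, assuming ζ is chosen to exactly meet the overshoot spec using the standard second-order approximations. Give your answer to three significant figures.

ζ = −ln(OS)/√(π² + (ln OS)²). With OS = 0.362, ln OS = −1.016 and ζ = 1.016/3.302 = 0.308.
From t_s ≈ 4/(ζω_n): ω_n = 4/(ζ·t_s) = 4/(0.308·0.0283) = 459 rad/s.

ω_n ≈ 459 rad/s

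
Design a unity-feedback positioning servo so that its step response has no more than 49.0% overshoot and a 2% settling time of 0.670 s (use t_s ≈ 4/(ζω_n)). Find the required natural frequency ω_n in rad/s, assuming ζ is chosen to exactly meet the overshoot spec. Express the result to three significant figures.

ω_n ≈ 27.0 rad/s

From %OS = 100·exp(−πζ/√(1−ζ²)), invert to get ζ = −ln(OS)/√(π² + ln²(OS)) with OS = 0.490.
−ln 0.490 = 0.7133, so ζ = 0.7133/√(π² + 0.5089) = 0.221.
From t_s ≈ 4/(ζω_n): ω_n = 4/(ζ·t_s) = 4/(0.221·0.670) = 27.0 rad/s.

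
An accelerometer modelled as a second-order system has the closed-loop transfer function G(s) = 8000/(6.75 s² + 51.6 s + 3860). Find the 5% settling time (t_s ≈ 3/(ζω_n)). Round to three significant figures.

t_s ≈ 0.785 s

Dividing through by 6.75: denominator becomes s² + 7.644 s + 571.9.
So ω_n = √571.9 = 23.9 rad/s and ζ = 7.644/(2·23.9) = 0.160.
t_s ≈ 3/(ζω_n) = 0.785 s.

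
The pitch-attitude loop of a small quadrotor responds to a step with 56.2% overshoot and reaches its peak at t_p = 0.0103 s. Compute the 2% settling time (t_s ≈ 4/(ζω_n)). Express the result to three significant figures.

t_s ≈ 0.0715 s

ζ from %OS: ζ = |ln 0.562|/√(π²+ln²0.562) = 0.180.
From t_p = π/ω_d, ω_d = π/0.0103 = 305 rad/s, so ω_n = ω_d/√(1−ζ²) = 310 rad/s.
t_s ≈ 4/(ζω_n) = 4/(0.180·310) = 0.0715 s.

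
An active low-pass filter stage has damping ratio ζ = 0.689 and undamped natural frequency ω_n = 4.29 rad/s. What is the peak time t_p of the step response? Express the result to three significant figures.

t_p ≈ 1.01 s

The damped frequency is ω_d = ω_n√(1−ζ²) = 4.29·√(1−0.475) = 3.11 rad/s.
Peak time t_p = π/ω_d = π/3.11 = 1.01 s.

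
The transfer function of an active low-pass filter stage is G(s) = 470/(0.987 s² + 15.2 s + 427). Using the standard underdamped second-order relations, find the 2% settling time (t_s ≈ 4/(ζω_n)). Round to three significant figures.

Dividing through by 0.987: denominator becomes s² + 15.40 s + 432.6.
So ω_n = √432.6 = 20.8 rad/s and ζ = 15.40/(2·20.8) = 0.370.
t_s ≈ 4/(ζω_n) = 0.519 s.

t_s ≈ 0.519 s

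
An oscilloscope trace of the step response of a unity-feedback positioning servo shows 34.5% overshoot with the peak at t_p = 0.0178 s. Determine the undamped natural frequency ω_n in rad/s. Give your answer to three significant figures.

The overshoot fixes ζ = −ln(OS)/√(π²+ln²(OS)) = 0.321.
From t_p = π/ω_d, ω_d = π/0.0178 = 176 rad/s, so ω_n = ω_d/√(1−ζ²) = 186 rad/s.

ω_n ≈ 186 rad/s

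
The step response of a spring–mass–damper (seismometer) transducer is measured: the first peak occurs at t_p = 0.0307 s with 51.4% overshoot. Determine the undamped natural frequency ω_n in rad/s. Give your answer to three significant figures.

From the overshoot, ζ = −ln(OS)/√(π²+ln²(OS)) = 0.207.
From t_p = π/ω_d, ω_d = π/0.0307 = 102 rad/s, so ω_n = ω_d/√(1−ζ²) = 105 rad/s.

ω_n ≈ 105 rad/s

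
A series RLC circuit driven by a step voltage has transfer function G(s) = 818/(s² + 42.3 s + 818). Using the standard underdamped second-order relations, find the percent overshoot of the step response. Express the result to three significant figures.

Comparing the denominator to s² + 2ζω_n s + ω_n²: ω_n = √818 = 28.6 rad/s, and 2ζω_n = 42.3 so ζ = 42.3/(2·28.6) = 0.739.
%OS = 100 e^{−πζ/√(1−ζ²)} with ζ = 0.739 gives 3.17%.

%OS ≈ 3.17%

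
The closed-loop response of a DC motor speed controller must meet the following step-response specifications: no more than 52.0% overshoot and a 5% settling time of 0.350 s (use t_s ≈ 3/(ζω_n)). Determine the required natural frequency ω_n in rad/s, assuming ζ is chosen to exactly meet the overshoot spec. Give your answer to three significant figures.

ζ = −ln(OS)/√(π² + (ln OS)²). With OS = 0.520, ln OS = −0.6539 and ζ = 0.6539/3.209 = 0.204.
Then ω_n = 3/(ζ t_s) = 3/(0.204 × 0.350) = 42.1 rad/s.

ω_n ≈ 42.1 rad/s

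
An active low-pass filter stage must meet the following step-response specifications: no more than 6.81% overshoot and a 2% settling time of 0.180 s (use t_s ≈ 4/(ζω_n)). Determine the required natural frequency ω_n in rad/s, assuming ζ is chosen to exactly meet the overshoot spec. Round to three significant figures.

Inverting the overshoot relation: ζ = |ln 0.0681|/√(π² + ln²0.0681) = 0.650.
From t_s ≈ 4/(ζω_n): ω_n = 4/(ζ·t_s) = 4/(0.650·0.180) = 34.2 rad/s.

ω_n ≈ 34.2 rad/s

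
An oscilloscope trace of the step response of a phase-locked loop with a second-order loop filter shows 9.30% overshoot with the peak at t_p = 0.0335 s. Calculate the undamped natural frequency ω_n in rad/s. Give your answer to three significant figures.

ω_n ≈ 118 rad/s

The overshoot fixes ζ = −ln(OS)/√(π²+ln²(OS)) = 0.603.
t_p = π/ω_d ⇒ ω_d = 93.8 rad/s; then ω_n = ω_d/√(1−ζ²) = 118 rad/s.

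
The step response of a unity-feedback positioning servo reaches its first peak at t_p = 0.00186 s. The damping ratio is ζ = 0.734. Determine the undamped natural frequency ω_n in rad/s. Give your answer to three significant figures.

Peak time t_p = π/ω_d, so ω_d = π/t_p = π/0.00186 = 1690 rad/s.
ω_n = ω_d/√(1−ζ²) = 1690/√0.461 = 2490 rad/s.

ω_n ≈ 2490 rad/s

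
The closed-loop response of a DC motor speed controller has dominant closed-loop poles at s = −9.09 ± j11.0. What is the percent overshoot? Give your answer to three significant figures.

With σ = 9.09, ω_d = 11.0: ω_n = √(σ²+ω_d²) = 14.3 rad/s, ζ = σ/ω_n = 0.637.
%OS = 100 e^{−πζ/√(1−ζ²)} with ζ = 0.637 gives 7.46%.

%OS ≈ 7.46%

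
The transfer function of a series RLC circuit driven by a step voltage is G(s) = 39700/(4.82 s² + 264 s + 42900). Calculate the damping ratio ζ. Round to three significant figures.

Dividing through by 4.82: denominator becomes s² + 54.77 s + 8900.
So ω_n = √8900 = 94.3 rad/s and ζ = 54.77/(2·94.3) = 0.290.

ζ ≈ 0.290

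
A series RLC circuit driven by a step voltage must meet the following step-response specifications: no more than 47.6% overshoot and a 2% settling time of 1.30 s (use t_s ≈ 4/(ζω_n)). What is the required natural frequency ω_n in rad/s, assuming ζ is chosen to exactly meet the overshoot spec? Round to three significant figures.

Inverting the overshoot relation: ζ = |ln 0.476|/√(π² + ln²0.476) = 0.230.
From t_s ≈ 4/(ζω_n): ω_n = 4/(ζ·t_s) = 4/(0.230·1.30) = 13.4 rad/s.

ω_n ≈ 13.4 rad/s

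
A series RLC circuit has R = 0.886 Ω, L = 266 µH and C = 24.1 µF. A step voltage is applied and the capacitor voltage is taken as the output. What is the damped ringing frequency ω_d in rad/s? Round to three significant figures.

ω_d ≈ 12400 rad/s

For a series RLC circuit (capacitor voltage as output), ω_n = 1/√(LC) = 1/√(266 µH · 24.1 µF) = 12500 rad/s.
ζ = (R/2)·√(C/L) = (0.886/2)·√(24.1 µF/266 µH) = 0.133.
ω_d = ω_n√(1−ζ²) = 12400 rad/s.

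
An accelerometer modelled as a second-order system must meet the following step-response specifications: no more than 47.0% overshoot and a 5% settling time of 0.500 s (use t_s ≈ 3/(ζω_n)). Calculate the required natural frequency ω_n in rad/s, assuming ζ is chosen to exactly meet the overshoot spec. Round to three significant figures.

From %OS = 100·exp(−πζ/√(1−ζ²)), invert to get ζ = −ln(OS)/√(π² + ln²(OS)) with OS = 0.470.
−ln 0.470 = 0.7550, so ζ = 0.7550/√(π² + 0.5701) = 0.234.
Then ω_n = 3/(ζ t_s) = 3/(0.234 × 0.500) = 25.7 rad/s.

ω_n ≈ 25.7 rad/s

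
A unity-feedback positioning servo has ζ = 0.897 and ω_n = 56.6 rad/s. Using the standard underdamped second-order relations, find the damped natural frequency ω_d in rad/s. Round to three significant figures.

ω_d = ω_n√(1−ζ²) = 56.6·√0.195 = 25.0 rad/s.

ω_d ≈ 25.0 rad/s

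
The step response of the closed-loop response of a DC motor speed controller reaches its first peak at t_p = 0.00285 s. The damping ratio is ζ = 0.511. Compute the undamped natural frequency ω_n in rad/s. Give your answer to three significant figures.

ω_n ≈ 1280 rad/s

Peak time t_p = π/ω_d, so ω_d = π/t_p = π/0.00285 = 1100 rad/s.
ω_n = ω_d/√(1−ζ²) = 1100/√0.739 = 1280 rad/s.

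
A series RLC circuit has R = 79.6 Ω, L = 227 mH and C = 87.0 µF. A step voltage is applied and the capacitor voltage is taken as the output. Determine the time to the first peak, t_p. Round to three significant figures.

t_p ≈ 0.0223 s

For a series RLC circuit (capacitor voltage as output), ω_n = 1/√(LC) = 1/√(227 mH · 87.0 µF) = 225 rad/s.
ζ = (R/2)·√(C/L) = (79.6/2)·√(87.0 µF/227 mH) = 0.779.
ω_d = 225·√(1 − 0.779²) = 141 rad/s. t_p = π/ω_d = 0.0223 s.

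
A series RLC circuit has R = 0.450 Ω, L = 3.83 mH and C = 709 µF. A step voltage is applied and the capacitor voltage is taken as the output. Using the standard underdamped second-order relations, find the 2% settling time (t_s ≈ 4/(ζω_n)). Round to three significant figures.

For a series RLC circuit (capacitor voltage as output), ω_n = 1/√(LC) = 1/√(3.83 mH · 709 µF) = 607 rad/s.
ζ = (R/2)·√(C/L) = (0.450/2)·√(709 µF/3.83 mH) = 0.0968.
t_s ≈ 4/(ζω_n) = 0.0681 s.

t_s ≈ 0.0681 s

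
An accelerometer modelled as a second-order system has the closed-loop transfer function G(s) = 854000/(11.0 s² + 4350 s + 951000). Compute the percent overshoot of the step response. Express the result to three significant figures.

Dividing through by 11.0: denominator becomes s² + 395.5 s + 86450.
So ω_n = √86450 = 294 rad/s and ζ = 395.5/(2·294) = 0.672.
%OS = 100 e^{−πζ/√(1−ζ²)} with ζ = 0.672 gives 5.76%.

%OS ≈ 5.76%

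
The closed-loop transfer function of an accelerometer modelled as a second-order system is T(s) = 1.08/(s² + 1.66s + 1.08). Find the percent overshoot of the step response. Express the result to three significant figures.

%OS ≈ 1.55%

ω_n = √1.08 = 1.04 rad/s; ζ = 1.66/(2·1.04) = 0.799.
%OS = 100·exp(−πζ/√(1−ζ²)) = 1.55%.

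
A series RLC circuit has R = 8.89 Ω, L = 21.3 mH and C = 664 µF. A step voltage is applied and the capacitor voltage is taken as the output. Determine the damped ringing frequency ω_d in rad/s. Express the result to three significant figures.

For a series RLC circuit (capacitor voltage as output), ω_n = 1/√(LC) = 1/√(21.3 mH · 664 µF) = 266 rad/s.
ζ = (R/2)·√(C/L) = (8.89/2)·√(664 µF/21.3 mH) = 0.785.
ω_d = 266·√(1 − 0.785²) = 165 rad/s.

ω_d ≈ 165 rad/s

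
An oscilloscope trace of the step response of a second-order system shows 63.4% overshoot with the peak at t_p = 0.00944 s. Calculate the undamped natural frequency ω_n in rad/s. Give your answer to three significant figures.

ζ from %OS: ζ = |ln 0.634|/√(π²+ln²0.634) = 0.144.
t_p = π/ω_d ⇒ ω_d = 333 rad/s; then ω_n = ω_d/√(1−ζ²) = 336 rad/s.

ω_n ≈ 336 rad/s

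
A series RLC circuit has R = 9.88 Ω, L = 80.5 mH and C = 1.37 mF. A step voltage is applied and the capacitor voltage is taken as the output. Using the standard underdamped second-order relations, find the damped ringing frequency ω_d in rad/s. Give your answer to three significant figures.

For a series RLC circuit (capacitor voltage as output), ω_n = 1/√(LC) = 1/√(80.5 mH · 1.37 mF) = 95.2 rad/s.
ζ = (R/2)·√(C/L) = (9.88/2)·√(1.37 mF/80.5 mH) = 0.644.
ω_d = 95.2·√(1 − 0.644²) = 72.8 rad/s.

ω_d ≈ 72.8 rad/s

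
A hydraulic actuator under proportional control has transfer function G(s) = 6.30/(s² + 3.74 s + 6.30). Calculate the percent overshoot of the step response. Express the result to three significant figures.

%OS ≈ 2.99%

Comparing the denominator to s² + 2ζω_n s + ω_n²: ω_n = √6.30 = 2.51 rad/s, and 2ζω_n = 3.74 so ζ = 3.74/(2·2.51) = 0.745.
%OS = 100·exp(−πζ/√(1−ζ²)) = 2.99%.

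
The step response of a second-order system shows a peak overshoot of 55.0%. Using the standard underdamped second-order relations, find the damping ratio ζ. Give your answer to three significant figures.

ζ ≈ 0.187

Inverting the overshoot relation: ζ = |ln 0.550|/√(π² + ln²0.550) = 0.187.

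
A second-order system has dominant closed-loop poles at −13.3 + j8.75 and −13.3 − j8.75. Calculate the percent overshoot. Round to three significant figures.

%OS ≈ 0.844%

With σ = 13.3, ω_d = 8.75: ω_n = √(σ²+ω_d²) = 15.9 rad/s, ζ = σ/ω_n = 0.835.
%OS = 100·exp(−πζ/√(1−ζ²)) = 0.844%.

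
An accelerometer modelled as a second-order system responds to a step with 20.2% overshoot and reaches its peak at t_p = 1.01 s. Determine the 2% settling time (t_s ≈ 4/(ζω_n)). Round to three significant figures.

t_s ≈ 2.53 s

From the overshoot, ζ = −ln(OS)/√(π²+ln²(OS)) = 0.454.
t_p = π/ω_d ⇒ ω_d = 3.11 rad/s; then ω_n = ω_d/√(1−ζ²) = 3.49 rad/s.
t_s ≈ 4/(ζω_n) = 4/(0.454·3.49) = 2.53 s.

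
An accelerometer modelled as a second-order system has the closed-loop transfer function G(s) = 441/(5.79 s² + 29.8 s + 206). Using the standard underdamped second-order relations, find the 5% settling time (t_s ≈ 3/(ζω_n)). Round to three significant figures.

t_s ≈ 1.17 s

Dividing through by 5.79: denominator becomes s² + 5.147 s + 35.58.
So ω_n = √35.58 = 5.96 rad/s and ζ = 5.147/(2·5.96) = 0.431.
t_s ≈ 3/(ζω_n) = 1.17 s.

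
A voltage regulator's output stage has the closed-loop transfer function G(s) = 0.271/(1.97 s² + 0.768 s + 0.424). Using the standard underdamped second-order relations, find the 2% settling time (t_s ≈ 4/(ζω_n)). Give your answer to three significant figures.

Dividing through by 1.97: denominator becomes s² + 0.3898 s + 0.2152.
So ω_n = √0.2152 = 0.464 rad/s and ζ = 0.3898/(2·0.464) = 0.420.
t_s ≈ 4/(ζω_n) = 20.5 s.

t_s ≈ 20.5 s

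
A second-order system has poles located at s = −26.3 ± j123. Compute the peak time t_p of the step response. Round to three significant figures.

t_p = π/ω_d with ω_d = 123 (the imaginary part), so t_p = 0.0255 s.

t_p ≈ 0.0255 s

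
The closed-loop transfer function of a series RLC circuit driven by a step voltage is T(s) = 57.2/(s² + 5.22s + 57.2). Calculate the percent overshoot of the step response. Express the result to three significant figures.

%OS ≈ 31.5%

Matching coefficients with s² + 2ζω_n s + ω_n² gives ω_n² = 57.2 ⇒ ω_n = 7.56 rad/s, and ζ = 5.22/(2ω_n) = 0.345.
Overshoot: exp(−π·0.345/√(1−0.345²)) = 0.315, i.e. 31.5%.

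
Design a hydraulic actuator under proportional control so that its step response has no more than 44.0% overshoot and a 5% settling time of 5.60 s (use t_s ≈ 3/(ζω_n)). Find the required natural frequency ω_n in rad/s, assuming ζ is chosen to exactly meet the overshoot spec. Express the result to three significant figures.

Inverting the overshoot relation: ζ = |ln 0.440|/√(π² + ln²0.440) = 0.253.
Then ω_n = 3/(ζ t_s) = 3/(0.253 × 5.60) = 2.12 rad/s.

ω_n ≈ 2.12 rad/s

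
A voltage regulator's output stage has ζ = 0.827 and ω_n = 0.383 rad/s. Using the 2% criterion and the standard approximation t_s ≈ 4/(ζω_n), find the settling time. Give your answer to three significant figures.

t_s ≈ 4/(ζω_n) = 4/(0.827 × 0.383) = 12.6 s.

t_s ≈ 12.6 s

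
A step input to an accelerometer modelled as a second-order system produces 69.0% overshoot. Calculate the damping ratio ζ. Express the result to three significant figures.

ζ ≈ 0.117

ζ = −ln(OS)/√(π² + (ln OS)²). With OS = 0.690, ln OS = −0.3711 and ζ = 0.3711/3.163 = 0.117.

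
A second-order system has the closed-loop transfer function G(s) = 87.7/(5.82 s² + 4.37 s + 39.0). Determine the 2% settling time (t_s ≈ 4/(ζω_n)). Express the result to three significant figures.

t_s ≈ 10.7 s

Dividing through by 5.82: denominator becomes s² + 0.7509 s + 6.701.
So ω_n = √6.701 = 2.59 rad/s and ζ = 0.7509/(2·2.59) = 0.145.
t_s ≈ 4/(ζω_n) = 10.7 s.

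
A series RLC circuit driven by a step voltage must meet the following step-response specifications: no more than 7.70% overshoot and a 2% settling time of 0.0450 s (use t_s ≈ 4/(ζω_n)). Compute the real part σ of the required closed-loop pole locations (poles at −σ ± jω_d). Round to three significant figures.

The settling-time spec alone fixes σ = ζω_n = 4/t_s = 4/0.0450 = 88.9.
(Overshoot then fixes ζ = 0.632 and hence ω_d = σ·√(1−ζ²)/ζ = 109 rad/s.)

σ ≈ 88.9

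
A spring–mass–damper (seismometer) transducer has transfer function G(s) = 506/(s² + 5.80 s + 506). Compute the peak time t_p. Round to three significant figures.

Matching coefficients with s² + 2ζω_n s + ω_n² gives ω_n² = 506 ⇒ ω_n = 22.5 rad/s, and ζ = 5.80/(2ω_n) = 0.129.
ω_d = 22.5·√(1 − 0.129²) = 22.3 rad/s. Then t_p = π/ω_d = 0.141 s.

t_p ≈ 0.141 s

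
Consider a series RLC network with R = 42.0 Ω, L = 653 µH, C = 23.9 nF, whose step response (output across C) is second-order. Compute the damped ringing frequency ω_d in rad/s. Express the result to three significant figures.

For a series RLC circuit (capacitor voltage as output), ω_n = 1/√(LC) = 1/√(653 µH · 23.9 nF) = 253000 rad/s.
ζ = (R/2)·√(C/L) = (42.0/2)·√(23.9 nF/653 µH) = 0.127.
ω_d = ω_n√(1−ζ²) = 251000 rad/s.

ω_d ≈ 251000 rad/s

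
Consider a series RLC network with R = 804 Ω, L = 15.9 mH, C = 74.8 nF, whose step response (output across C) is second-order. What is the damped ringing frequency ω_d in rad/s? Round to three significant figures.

ω_d ≈ 14200 rad/s

For a series RLC circuit (capacitor voltage as output), ω_n = 1/√(LC) = 1/√(15.9 mH · 74.8 nF) = 29000 rad/s.
ζ = (R/2)·√(C/L) = (804/2)·√(74.8 nF/15.9 mH) = 0.872.
ω_d = 29000·√(1 − 0.872²) = 14200 rad/s.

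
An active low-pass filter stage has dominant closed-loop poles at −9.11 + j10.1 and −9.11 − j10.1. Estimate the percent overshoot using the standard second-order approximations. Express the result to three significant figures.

The poles are at −σ ± jω_d with σ = 9.11 and ω_d = 10.1, so ω_n = √(σ²+ω_d²) = 13.6 rad/s and ζ = σ/ω_n = 0.670.
%OS = 100 e^{−πζ/√(1−ζ²)} with ζ = 0.670 gives 5.88%.

%OS ≈ 5.88%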